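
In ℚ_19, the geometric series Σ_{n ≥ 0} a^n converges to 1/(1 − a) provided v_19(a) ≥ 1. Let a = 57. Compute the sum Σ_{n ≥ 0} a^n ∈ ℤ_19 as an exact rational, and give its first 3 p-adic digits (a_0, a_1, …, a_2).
Σ a^n = 1/(1 − a) = -1/56;  first 3 digits = (1, 3, 9)

v_19(a) = 1 ≥ 1, so the series converges in ℤ_19 to 1/(1 − a) = 1/(1 − 57) = -1/56. Expand this rational in ℤ_19: compute digits iteratively via d_i = x_i mod 19, x_{i+1} = (x_i − d_i)/19. The first 3 digits are (1, 3, 9).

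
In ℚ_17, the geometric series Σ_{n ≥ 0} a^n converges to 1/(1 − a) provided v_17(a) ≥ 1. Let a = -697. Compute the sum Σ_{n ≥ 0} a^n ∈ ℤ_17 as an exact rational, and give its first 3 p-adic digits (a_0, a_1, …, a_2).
Σ a^n = 1/(1 − a) = 1/698;  first 3 digits = (1, 10, 12)

v_17(a) = 1 ≥ 1, so the series converges in ℤ_17 to 1/(1 − a) = 1/(1 − (-697)) = 1/698. Expand this rational in ℤ_17: compute digits iteratively via d_i = x_i mod 17, x_{i+1} = (x_i − d_i)/17. The first 3 digits are (1, 10, 12).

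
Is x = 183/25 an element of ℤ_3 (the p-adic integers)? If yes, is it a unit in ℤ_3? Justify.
x ∈ ℤ_3 but not a unit; v_3(x) = 1 > 0

ℤ_3 = {x ∈ ℚ_3 : v_3(x) ≥ 0} and ℤ_3^× = {x ∈ ℤ_3 : v_3(x) = 0}. Here v_3(183/25) = v_3(num) − v_3(den) = 1; compare against these criteria.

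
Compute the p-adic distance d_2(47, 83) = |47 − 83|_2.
d_2(47, 83) = 1/4

Step 1 — x − y = 47 − 83 = -36. Step 2 — v_2(-36) = 2 (factor: -36 = −(2^2 · 9); the sign does not affect v_p). Step 3 — |x − y|_2 = 2^{-2} = 1/4.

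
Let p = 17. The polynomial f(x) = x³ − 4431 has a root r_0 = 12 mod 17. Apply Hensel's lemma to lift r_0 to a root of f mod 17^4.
r_3 = 60056 (mod 83521)

Hensel: r_{i+1} = r_i − f(r_i)/f′(r_i) mod 17^{i+2}, where f′(x) = 3x². Iterate:
  r_0 = 12 (mod 17)
  r_1 = 233 (mod 289)
  r_2 = 1100 (mod 4913)
  r_3 = 60056 (mod 83521)
Final: r = 60056 with f(r) ≡ 0 mod 17^4.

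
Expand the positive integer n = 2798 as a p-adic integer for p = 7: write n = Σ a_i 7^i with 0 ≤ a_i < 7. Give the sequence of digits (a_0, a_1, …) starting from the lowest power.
(a_0, a_1, …) = (5, 0, 1, 1, 1)

Repeated division by 7 gives the digits low-to-high: 2798 = 5 + 1·7^2 + 1·7^3 + 1·7^4. Digit sequence: (5, 0, 1, 1, 1).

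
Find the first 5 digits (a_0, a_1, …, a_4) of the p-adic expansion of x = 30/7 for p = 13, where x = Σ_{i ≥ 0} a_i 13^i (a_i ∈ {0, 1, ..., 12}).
(a_0, …, a_4) = (8, 9, 3, 9, 3)

v_13(30/7) = 0 (numerator and denominator both coprime to 13), so x ∈ ℤ_13^×. Compute digits iteratively via a_i = x_i mod 13, x_{i+1} = (x_i − a_i)/13, with x_0 = x:
  x_0 = 30/7;  a_0 = 8;  x_1 = (x_0 − 8)/13 = -2/7
  x_1 = -2/7;  a_1 = 9;  x_2 = (x_1 − 9)/13 = -5/7
  x_2 = -5/7;  a_2 = 3;  x_3 = (x_2 − 3)/13 = -2/7
  x_3 = -2/7;  a_3 = 9;  x_4 = (x_3 − 9)/13 = -5/7
  x_4 = -5/7;  a_4 = 3;  x_5 = (x_4 − 3)/13 = -2/7
Digits: (8, 9, 3, 9, 3).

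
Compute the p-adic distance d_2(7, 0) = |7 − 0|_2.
d_2(7, 0) = 1

Step 1 — x − y = 7 − 0 = 7. Step 2 — v_2(7) = 0 (factor: 7 = (2^0 · 7); the sign does not affect v_p). Step 3 — |x − y|_2 = 2^{0} = 1.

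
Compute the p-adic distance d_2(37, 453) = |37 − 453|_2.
d_2(37, 453) = 1/32

Step 1 — x − y = 37 − 453 = -416. Step 2 — v_2(-416) = 5 (factor: -416 = −(2^5 · 13); the sign does not affect v_p). Step 3 — |x − y|_2 = 2^{-5} = 1/32.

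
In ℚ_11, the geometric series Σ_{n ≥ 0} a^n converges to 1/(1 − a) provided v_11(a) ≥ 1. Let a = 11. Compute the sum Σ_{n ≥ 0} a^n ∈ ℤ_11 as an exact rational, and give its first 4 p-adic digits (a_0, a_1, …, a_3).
Σ a^n = 1/(1 − a) = -1/10;  first 4 digits = (1, 1, 1, 1)

v_11(a) = 1 ≥ 1, so the series converges in ℤ_11 to 1/(1 − a) = 1/(1 − 11) = -1/10. Expand this rational in ℤ_11: compute digits iteratively via d_i = x_i mod 11, x_{i+1} = (x_i − d_i)/11. The first 4 digits are (1, 1, 1, 1).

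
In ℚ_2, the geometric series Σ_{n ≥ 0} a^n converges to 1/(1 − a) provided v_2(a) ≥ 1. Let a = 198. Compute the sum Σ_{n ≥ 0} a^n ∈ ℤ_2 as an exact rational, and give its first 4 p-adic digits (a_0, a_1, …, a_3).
Σ a^n = 1/(1 − a) = -1/197;  first 4 digits = (1, 1, 0, 0)

v_2(a) = 1 ≥ 1, so the series converges in ℤ_2 to 1/(1 − a) = 1/(1 − 198) = -1/197. Expand this rational in ℤ_2: compute digits iteratively via d_i = x_i mod 2, x_{i+1} = (x_i − d_i)/2. The first 4 digits are (1, 1, 0, 0).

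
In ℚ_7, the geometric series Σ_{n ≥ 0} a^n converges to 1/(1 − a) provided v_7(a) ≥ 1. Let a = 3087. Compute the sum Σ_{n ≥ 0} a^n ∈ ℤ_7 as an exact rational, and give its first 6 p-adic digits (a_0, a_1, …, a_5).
Σ a^n = 1/(1 − a) = -1/3086;  first 6 digits = (1, 0, 0, 2, 1, 0)

v_7(a) = 3 ≥ 1, so the series converges in ℤ_7 to 1/(1 − a) = 1/(1 − 3087) = -1/3086. Expand this rational in ℤ_7: compute digits iteratively via d_i = x_i mod 7, x_{i+1} = (x_i − d_i)/7. The first 6 digits are (1, 0, 0, 2, 1, 0).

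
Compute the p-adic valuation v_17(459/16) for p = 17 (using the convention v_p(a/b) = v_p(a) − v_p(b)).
v_17(459/16) = 1

Factor powers of 17 from the numerator and denominator of the reduced fraction: 459 = 17^1 · 27 and 16 = 17^0 · 16. Apply v_p(a/b) = v_p(a) − v_p(b): v_17(459/16) = 1 − 0 = 1.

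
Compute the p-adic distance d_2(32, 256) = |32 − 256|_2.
d_2(32, 256) = 1/32

Step 1 — x − y = 32 − 256 = -224. Step 2 — v_2(-224) = 5 (factor: -224 = −(2^5 · 7); the sign does not affect v_p). Step 3 — |x − y|_2 = 2^{-5} = 1/32.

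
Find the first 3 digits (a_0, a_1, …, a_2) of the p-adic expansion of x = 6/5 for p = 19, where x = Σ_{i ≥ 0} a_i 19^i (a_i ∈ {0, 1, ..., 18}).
(a_0, …, a_2) = (5, 15, 3)

v_19(6/5) = 0 (numerator and denominator both coprime to 19), so x ∈ ℤ_19^×. Compute digits iteratively via a_i = x_i mod 19, x_{i+1} = (x_i − a_i)/19, with x_0 = x:
  x_0 = 6/5;  a_0 = 5;  x_1 = (x_0 − 5)/19 = -1/5
  x_1 = -1/5;  a_1 = 15;  x_2 = (x_1 − 15)/19 = -4/5
  x_2 = -4/5;  a_2 = 3;  x_3 = (x_2 − 3)/19 = -1/5
Digits: (5, 15, 3).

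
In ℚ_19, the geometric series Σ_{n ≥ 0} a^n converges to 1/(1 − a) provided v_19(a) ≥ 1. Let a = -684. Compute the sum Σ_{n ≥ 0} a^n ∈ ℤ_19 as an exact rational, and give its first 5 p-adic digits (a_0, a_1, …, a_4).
Σ a^n = 1/(1 − a) = 1/685;  first 5 digits = (1, 2, 2, 0, 15)

v_19(a) = 1 ≥ 1, so the series converges in ℤ_19 to 1/(1 − a) = 1/(1 − (-684)) = 1/685. Expand this rational in ℤ_19: compute digits iteratively via d_i = x_i mod 19, x_{i+1} = (x_i − d_i)/19. The first 5 digits are (1, 2, 2, 0, 15).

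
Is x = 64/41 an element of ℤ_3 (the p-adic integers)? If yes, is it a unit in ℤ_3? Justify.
x ∈ ℤ_3^× (unit); v_3(x) = 0

ℤ_3 = {x ∈ ℚ_3 : v_3(x) ≥ 0} and ℤ_3^× = {x ∈ ℤ_3 : v_3(x) = 0}. Here v_3(64/41) = v_3(num) − v_3(den) = 0; compare against these criteria.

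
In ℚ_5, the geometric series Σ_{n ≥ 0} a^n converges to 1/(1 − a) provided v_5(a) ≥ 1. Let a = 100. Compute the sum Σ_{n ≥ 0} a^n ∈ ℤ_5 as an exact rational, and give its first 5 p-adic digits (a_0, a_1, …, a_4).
Σ a^n = 1/(1 − a) = -1/99;  first 5 digits = (1, 0, 4, 0, 1)

v_5(a) = 2 ≥ 1, so the series converges in ℤ_5 to 1/(1 − a) = 1/(1 − 100) = -1/99. Expand this rational in ℤ_5: compute digits iteratively via d_i = x_i mod 5, x_{i+1} = (x_i − d_i)/5. The first 5 digits are (1, 0, 4, 0, 1).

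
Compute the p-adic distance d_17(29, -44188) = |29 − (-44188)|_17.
d_17(29, -44188) = 1/4913

Step 1 — x − y = 29 − (-44188) = 44217. Step 2 — v_17(44217) = 3 (factor: 44217 = (17^3 · 9); the sign does not affect v_p). Step 3 — |x − y|_17 = 17^{-3} = 1/4913.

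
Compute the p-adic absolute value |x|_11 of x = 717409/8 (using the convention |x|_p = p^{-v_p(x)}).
|717409/8|_11 = 1/14641

Step 1 — compute v_11(x) by factoring powers of 11 out of the numerator and denominator: v_11(717409/8) = 4. Step 2 — apply |x|_p = p^{-v_p(x)} = 11^{-4} = 1/14641.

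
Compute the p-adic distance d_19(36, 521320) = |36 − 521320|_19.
d_19(36, 521320) = 1/130321

Step 1 — x − y = 36 − 521320 = -521284. Step 2 — v_19(-521284) = 4 (factor: -521284 = −(19^4 · 4); the sign does not affect v_p). Step 3 — |x − y|_19 = 19^{-4} = 1/130321.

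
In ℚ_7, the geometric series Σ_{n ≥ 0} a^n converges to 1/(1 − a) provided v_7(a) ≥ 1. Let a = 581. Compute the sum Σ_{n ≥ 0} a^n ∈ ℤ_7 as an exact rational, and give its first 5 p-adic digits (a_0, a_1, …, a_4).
Σ a^n = 1/(1 − a) = -1/580;  first 5 digits = (1, 6, 5, 4, 2)

v_7(a) = 1 ≥ 1, so the series converges in ℤ_7 to 1/(1 − a) = 1/(1 − 581) = -1/580. Expand this rational in ℤ_7: compute digits iteratively via d_i = x_i mod 7, x_{i+1} = (x_i − d_i)/7. The first 5 digits are (1, 6, 5, 4, 2).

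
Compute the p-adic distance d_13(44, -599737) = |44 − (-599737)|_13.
d_13(44, -599737) = 1/28561

Step 1 — x − y = 44 − (-599737) = 599781. Step 2 — v_13(599781) = 4 (factor: 599781 = (13^4 · 21); the sign does not affect v_p). Step 3 — |x − y|_13 = 13^{-4} = 1/28561.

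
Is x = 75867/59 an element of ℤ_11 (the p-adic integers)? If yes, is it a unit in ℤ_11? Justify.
x ∈ ℤ_11 but not a unit; v_11(x) = 3 > 0

ℤ_11 = {x ∈ ℚ_11 : v_11(x) ≥ 0} and ℤ_11^× = {x ∈ ℤ_11 : v_11(x) = 0}. Here v_11(75867/59) = v_11(num) − v_11(den) = 3; compare against these criteria.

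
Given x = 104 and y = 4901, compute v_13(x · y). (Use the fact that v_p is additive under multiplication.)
v_13(509704) = 3

v_p(x) = 1 (factor: 104 = 13^1 · 8); v_p(y) = 2 (factor: 4901 = 13^2 · 29). Additivity: v_p(xy) = v_p(x) + v_p(y) = 1 + 2 = 3. (Direct check: xy = 509704 = 13^3 · (232).)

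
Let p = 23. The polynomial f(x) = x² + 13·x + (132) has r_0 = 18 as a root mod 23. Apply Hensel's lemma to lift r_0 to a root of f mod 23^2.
r_1 = 317 (mod 529)

Hensel: r_{i+1} = r_i − f(r_i)·(f′(r_i))^{-1} mod 23^{i+2}, f′(x) = 2x + 13. Iterate:
  r_0 = 18 (mod 23)
  r_1 = 317 (mod 529)
Final: r = 317 satisfies f(r) ≡ 0 mod 23^2.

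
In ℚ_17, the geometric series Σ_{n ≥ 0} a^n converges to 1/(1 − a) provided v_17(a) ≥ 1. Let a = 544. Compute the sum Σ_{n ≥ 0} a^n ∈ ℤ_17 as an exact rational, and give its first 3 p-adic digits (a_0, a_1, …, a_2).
Σ a^n = 1/(1 − a) = -1/543;  first 3 digits = (1, 15, 5)

v_17(a) = 1 ≥ 1, so the series converges in ℤ_17 to 1/(1 − a) = 1/(1 − 544) = -1/543. Expand this rational in ℤ_17: compute digits iteratively via d_i = x_i mod 17, x_{i+1} = (x_i − d_i)/17. The first 3 digits are (1, 15, 5).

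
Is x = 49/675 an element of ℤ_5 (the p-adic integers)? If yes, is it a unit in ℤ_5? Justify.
x ∉ ℤ_5 (v_5(x) = -2 < 0)

ℤ_5 = {x ∈ ℚ_5 : v_5(x) ≥ 0} and ℤ_5^× = {x ∈ ℤ_5 : v_5(x) = 0}. Here v_5(49/675) = v_5(num) − v_5(den) = -2; compare against these criteria.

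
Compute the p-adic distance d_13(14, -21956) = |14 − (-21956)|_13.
d_13(14, -21956) = 1/2197

Step 1 — x − y = 14 − (-21956) = 21970. Step 2 — v_13(21970) = 3 (factor: 21970 = (13^3 · 10); the sign does not affect v_p). Step 3 — |x − y|_13 = 13^{-3} = 1/2197.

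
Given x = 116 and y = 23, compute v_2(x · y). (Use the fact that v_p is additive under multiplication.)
v_2(2668) = 2

v_p(x) = 2 (factor: 116 = 2^2 · 29); v_p(y) = 0 (factor: 23 = 2^0 · 23). Additivity: v_p(xy) = v_p(x) + v_p(y) = 2 + 0 = 2. (Direct check: xy = 2668 = 2^2 · (667).)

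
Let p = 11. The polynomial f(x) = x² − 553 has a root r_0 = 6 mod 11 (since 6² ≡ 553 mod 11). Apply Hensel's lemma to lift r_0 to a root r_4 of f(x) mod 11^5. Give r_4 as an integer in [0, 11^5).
r_4 = 402 (mod 161051)

Hensel's recurrence: r_{i+1} = r_i − f(r_i)·(f′(r_i))^{-1} mod 11^{i+2}, with f′(x) = 2x. Iterate:
  r_0 = 6 (mod 11)
  r_1 = 39 (mod 121)
  r_2 = 402 (mod 1331)
  r_3 = 402 (mod 14641)
  r_4 = 402 (mod 161051)
Final: r_4 = 402, and one checks f(r_4) ≡ 0 mod 11^5.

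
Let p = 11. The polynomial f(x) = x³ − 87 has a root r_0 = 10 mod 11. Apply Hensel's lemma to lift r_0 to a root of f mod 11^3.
r_2 = 593 (mod 1331)

Hensel: r_{i+1} = r_i − f(r_i)/f′(r_i) mod 11^{i+2}, where f′(x) = 3x². Iterate:
  r_0 = 10 (mod 11)
  r_1 = 109 (mod 121)
  r_2 = 593 (mod 1331)
Final: r = 593 with f(r) ≡ 0 mod 11^3.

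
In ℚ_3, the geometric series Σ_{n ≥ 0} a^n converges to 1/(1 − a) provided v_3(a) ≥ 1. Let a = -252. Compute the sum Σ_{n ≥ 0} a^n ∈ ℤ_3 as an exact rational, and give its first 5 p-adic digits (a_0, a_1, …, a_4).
Σ a^n = 1/(1 − a) = 1/253;  first 5 digits = (1, 0, 2, 2, 0)

v_3(a) = 2 ≥ 1, so the series converges in ℤ_3 to 1/(1 − a) = 1/(1 − (-252)) = 1/253. Expand this rational in ℤ_3: compute digits iteratively via d_i = x_i mod 3, x_{i+1} = (x_i − d_i)/3. The first 5 digits are (1, 0, 2, 2, 0).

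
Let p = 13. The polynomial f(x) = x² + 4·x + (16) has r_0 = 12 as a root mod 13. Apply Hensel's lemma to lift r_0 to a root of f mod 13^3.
r_2 = 246 (mod 2197)

Hensel: r_{i+1} = r_i − f(r_i)·(f′(r_i))^{-1} mod 13^{i+2}, f′(x) = 2x + 4. Iterate:
  r_0 = 12 (mod 13)
  r_1 = 77 (mod 169)
  r_2 = 246 (mod 2197)
Final: r = 246 satisfies f(r) ≡ 0 mod 13^3.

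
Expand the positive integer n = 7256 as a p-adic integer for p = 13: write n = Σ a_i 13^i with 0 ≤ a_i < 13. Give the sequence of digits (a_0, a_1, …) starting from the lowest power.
(a_0, a_1, …) = (2, 12, 3, 3)

Repeated division by 13 gives the digits low-to-high: 7256 = 2 + 12·13^1 + 3·13^2 + 3·13^3. Digit sequence: (2, 12, 3, 3).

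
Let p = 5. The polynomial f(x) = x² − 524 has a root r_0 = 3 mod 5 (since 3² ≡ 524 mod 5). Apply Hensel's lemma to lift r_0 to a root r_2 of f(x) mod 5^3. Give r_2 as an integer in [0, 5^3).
r_2 = 93 (mod 125)

Hensel's recurrence: r_{i+1} = r_i − f(r_i)·(f′(r_i))^{-1} mod 5^{i+2}, with f′(x) = 2x. Iterate:
  r_0 = 3 (mod 5)
  r_1 = 18 (mod 25)
  r_2 = 93 (mod 125)
Final: r_2 = 93, and one checks f(r_2) ≡ 0 mod 5^3.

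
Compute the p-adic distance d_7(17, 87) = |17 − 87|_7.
d_7(17, 87) = 1/7

Step 1 — x − y = 17 − 87 = -70. Step 2 — v_7(-70) = 1 (factor: -70 = −(7^1 · 10); the sign does not affect v_p). Step 3 — |x − y|_7 = 7^{-1} = 1/7.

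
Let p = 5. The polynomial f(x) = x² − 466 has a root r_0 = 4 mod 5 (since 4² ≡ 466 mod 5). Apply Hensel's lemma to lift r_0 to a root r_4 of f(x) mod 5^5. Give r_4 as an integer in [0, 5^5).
r_4 = 1154 (mod 3125)

Hensel's recurrence: r_{i+1} = r_i − f(r_i)·(f′(r_i))^{-1} mod 5^{i+2}, with f′(x) = 2x. Iterate:
  r_0 = 4 (mod 5)
  r_1 = 4 (mod 25)
  r_2 = 29 (mod 125)
  r_3 = 529 (mod 625)
  r_4 = 1154 (mod 3125)
Final: r_4 = 1154, and one checks f(r_4) ≡ 0 mod 5^5.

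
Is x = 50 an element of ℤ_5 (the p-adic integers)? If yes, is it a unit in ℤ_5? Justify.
x ∈ ℤ_5 but not a unit; v_5(x) = 2 > 0

ℤ_5 = {x ∈ ℚ_5 : v_5(x) ≥ 0} and ℤ_5^× = {x ∈ ℤ_5 : v_5(x) = 0}. Here v_5(50) = v_5(num) − v_5(den) = 2; compare against these criteria.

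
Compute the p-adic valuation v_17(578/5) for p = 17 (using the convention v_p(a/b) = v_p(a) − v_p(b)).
v_17(578/5) = 2

Factor powers of 17 from the numerator and denominator of the reduced fraction: 578 = 17^2 · 2 and 5 = 17^0 · 5. Apply v_p(a/b) = v_p(a) − v_p(b): v_17(578/5) = 2 − 0 = 2.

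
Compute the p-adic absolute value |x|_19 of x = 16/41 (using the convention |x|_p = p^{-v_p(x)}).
|16/41|_19 = 1

Step 1 — compute v_19(x) by factoring powers of 19 out of the numerator and denominator: v_19(16/41) = 0. Step 2 — apply |x|_p = p^{-v_p(x)} = 19^{0} = 1.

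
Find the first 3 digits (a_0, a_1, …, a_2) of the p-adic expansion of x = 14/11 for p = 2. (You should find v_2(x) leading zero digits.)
(a_0, …, a_2) = (0, 1, 0)

v_2(14/11) = 1, so a_0 = ... = a_0 = 0. Factor out: x = 2^1 · u with u = 7/11 a unit in ℤ_2. Expand u iteratively via a_{v+i} = u_i mod 2, u_{i+1} = (u_i − a_{v+i})/2:
  u_0 = 7/11;  a_1 = 1;  u_1 = (u_0 − 1)/2 = -2/11
  u_1 = -2/11;  a_2 = 0;  u_2 = (u_1 − 0)/2 = -1/11
Digits: (0, 1, 0).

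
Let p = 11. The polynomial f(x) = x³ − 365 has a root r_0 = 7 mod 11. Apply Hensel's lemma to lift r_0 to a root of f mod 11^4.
r_3 = 5397 (mod 14641)

Hensel: r_{i+1} = r_i − f(r_i)/f′(r_i) mod 11^{i+2}, where f′(x) = 3x². Iterate:
  r_0 = 7 (mod 11)
  r_1 = 73 (mod 121)
  r_2 = 73 (mod 1331)
  r_3 = 5397 (mod 14641)
Final: r = 5397 with f(r) ≡ 0 mod 11^4.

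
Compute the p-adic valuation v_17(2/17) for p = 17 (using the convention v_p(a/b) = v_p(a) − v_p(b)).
v_17(2/17) = -1

Factor powers of 17 from the numerator and denominator of the reduced fraction: 2 = 17^0 · 2 and 17 = 17^1 · 1. Apply v_p(a/b) = v_p(a) − v_p(b): v_17(2/17) = 0 − 1 = -1.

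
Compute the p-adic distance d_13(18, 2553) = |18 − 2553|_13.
d_13(18, 2553) = 1/169

Step 1 — x − y = 18 − 2553 = -2535. Step 2 — v_13(-2535) = 2 (factor: -2535 = −(13^2 · 15); the sign does not affect v_p). Step 3 — |x − y|_13 = 13^{-2} = 1/169.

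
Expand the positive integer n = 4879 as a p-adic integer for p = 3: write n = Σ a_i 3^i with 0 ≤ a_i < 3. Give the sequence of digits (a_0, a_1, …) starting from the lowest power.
(a_0, a_1, …) = (1, 0, 2, 0, 0, 2, 0, 2)

Repeated division by 3 gives the digits low-to-high: 4879 = 1 + 2·3^2 + 2·3^5 + 2·3^7. Digit sequence: (1, 0, 2, 0, 0, 2, 0, 2).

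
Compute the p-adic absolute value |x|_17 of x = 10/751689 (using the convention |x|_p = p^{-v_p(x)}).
|10/751689|_17 = 83521

Step 1 — compute v_17(x) by factoring powers of 17 out of the numerator and denominator: v_17(10/751689) = -4. Step 2 — apply |x|_p = p^{-v_p(x)} = 17^{4} = 83521.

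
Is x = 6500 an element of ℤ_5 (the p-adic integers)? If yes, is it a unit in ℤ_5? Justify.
x ∈ ℤ_5 but not a unit; v_5(x) = 3 > 0

ℤ_5 = {x ∈ ℚ_5 : v_5(x) ≥ 0} and ℤ_5^× = {x ∈ ℤ_5 : v_5(x) = 0}. Here v_5(6500) = v_5(num) − v_5(den) = 3; compare against these criteria.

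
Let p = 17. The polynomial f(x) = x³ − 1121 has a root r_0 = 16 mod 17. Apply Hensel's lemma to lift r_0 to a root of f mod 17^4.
r_3 = 22337 (mod 83521)

Hensel: r_{i+1} = r_i − f(r_i)/f′(r_i) mod 17^{i+2}, where f′(x) = 3x². Iterate:
  r_0 = 16 (mod 17)
  r_1 = 84 (mod 289)
  r_2 = 2685 (mod 4913)
  r_3 = 22337 (mod 83521)
Final: r = 22337 with f(r) ≡ 0 mod 17^4.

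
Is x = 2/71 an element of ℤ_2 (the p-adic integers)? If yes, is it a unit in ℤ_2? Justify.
x ∈ ℤ_2 but not a unit; v_2(x) = 1 > 0

ℤ_2 = {x ∈ ℚ_2 : v_2(x) ≥ 0} and ℤ_2^× = {x ∈ ℤ_2 : v_2(x) = 0}. Here v_2(2/71) = v_2(num) − v_2(den) = 1; compare against these criteria.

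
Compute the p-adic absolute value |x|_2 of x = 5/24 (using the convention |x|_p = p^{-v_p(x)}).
|5/24|_2 = 8

Step 1 — compute v_2(x) by factoring powers of 2 out of the numerator and denominator: v_2(5/24) = -3. Step 2 — apply |x|_p = p^{-v_p(x)} = 2^{3} = 8.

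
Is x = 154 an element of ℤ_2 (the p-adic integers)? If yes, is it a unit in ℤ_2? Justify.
x ∈ ℤ_2 but not a unit; v_2(x) = 1 > 0

ℤ_2 = {x ∈ ℚ_2 : v_2(x) ≥ 0} and ℤ_2^× = {x ∈ ℤ_2 : v_2(x) = 0}. Here v_2(154) = v_2(num) − v_2(den) = 1; compare against these criteria.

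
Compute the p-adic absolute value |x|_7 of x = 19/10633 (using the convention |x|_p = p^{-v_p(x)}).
|19/10633|_7 = 343

Step 1 — compute v_7(x) by factoring powers of 7 out of the numerator and denominator: v_7(19/10633) = -3. Step 2 — apply |x|_p = p^{-v_p(x)} = 7^{3} = 343.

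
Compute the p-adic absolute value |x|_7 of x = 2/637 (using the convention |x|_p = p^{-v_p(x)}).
|2/637|_7 = 49

Step 1 — compute v_7(x) by factoring powers of 7 out of the numerator and denominator: v_7(2/637) = -2. Step 2 — apply |x|_p = p^{-v_p(x)} = 7^{2} = 49.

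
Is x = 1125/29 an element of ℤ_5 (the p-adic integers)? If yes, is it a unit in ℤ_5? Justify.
x ∈ ℤ_5 but not a unit; v_5(x) = 3 > 0

ℤ_5 = {x ∈ ℚ_5 : v_5(x) ≥ 0} and ℤ_5^× = {x ∈ ℤ_5 : v_5(x) = 0}. Here v_5(1125/29) = v_5(num) − v_5(den) = 3; compare against these criteria.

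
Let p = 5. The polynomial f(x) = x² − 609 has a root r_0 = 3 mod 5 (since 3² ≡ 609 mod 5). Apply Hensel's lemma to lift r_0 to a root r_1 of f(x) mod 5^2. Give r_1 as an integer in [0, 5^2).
r_1 = 3 (mod 25)

Hensel's recurrence: r_{i+1} = r_i − f(r_i)·(f′(r_i))^{-1} mod 5^{i+2}, with f′(x) = 2x. Iterate:
  r_0 = 3 (mod 5)
  r_1 = 3 (mod 25)
Final: r_1 = 3, and one checks f(r_1) ≡ 0 mod 5^2.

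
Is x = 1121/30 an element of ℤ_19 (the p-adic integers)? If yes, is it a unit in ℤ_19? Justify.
x ∈ ℤ_19 but not a unit; v_19(x) = 1 > 0

ℤ_19 = {x ∈ ℚ_19 : v_19(x) ≥ 0} and ℤ_19^× = {x ∈ ℤ_19 : v_19(x) = 0}. Here v_19(1121/30) = v_19(num) − v_19(den) = 1; compare against these criteria.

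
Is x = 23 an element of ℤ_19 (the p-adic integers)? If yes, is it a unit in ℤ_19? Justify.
x ∈ ℤ_19^× (unit); v_19(x) = 0

ℤ_19 = {x ∈ ℚ_19 : v_19(x) ≥ 0} and ℤ_19^× = {x ∈ ℤ_19 : v_19(x) = 0}. Here v_19(23) = v_19(num) − v_19(den) = 0; compare against these criteria.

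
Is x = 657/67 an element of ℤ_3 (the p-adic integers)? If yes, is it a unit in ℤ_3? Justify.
x ∈ ℤ_3 but not a unit; v_3(x) = 2 > 0

ℤ_3 = {x ∈ ℚ_3 : v_3(x) ≥ 0} and ℤ_3^× = {x ∈ ℤ_3 : v_3(x) = 0}. Here v_3(657/67) = v_3(num) − v_3(den) = 2; compare against these criteria.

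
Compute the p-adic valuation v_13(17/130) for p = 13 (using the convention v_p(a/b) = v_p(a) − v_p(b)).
v_13(17/130) = -1

Factor powers of 13 from the numerator and denominator of the reduced fraction: 17 = 13^0 · 17 and 130 = 13^1 · 10. Apply v_p(a/b) = v_p(a) − v_p(b): v_13(17/130) = 0 − 1 = -1.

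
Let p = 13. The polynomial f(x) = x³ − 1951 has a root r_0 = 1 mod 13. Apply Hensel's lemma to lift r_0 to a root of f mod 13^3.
r_2 = 2172 (mod 2197)

Hensel: r_{i+1} = r_i − f(r_i)/f′(r_i) mod 13^{i+2}, where f′(x) = 3x². Iterate:
  r_0 = 1 (mod 13)
  r_1 = 144 (mod 169)
  r_2 = 2172 (mod 2197)
Final: r = 2172 with f(r) ≡ 0 mod 13^3.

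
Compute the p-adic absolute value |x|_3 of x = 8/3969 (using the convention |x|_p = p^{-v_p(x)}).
|8/3969|_3 = 81

Step 1 — compute v_3(x) by factoring powers of 3 out of the numerator and denominator: v_3(8/3969) = -4. Step 2 — apply |x|_p = p^{-v_p(x)} = 3^{4} = 81.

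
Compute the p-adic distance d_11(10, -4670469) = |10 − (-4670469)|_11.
d_11(10, -4670469) = 1/161051

Step 1 — x − y = 10 − (-4670469) = 4670479. Step 2 — v_11(4670479) = 5 (factor: 4670479 = (11^5 · 29); the sign does not affect v_p). Step 3 — |x − y|_11 = 11^{-5} = 1/161051.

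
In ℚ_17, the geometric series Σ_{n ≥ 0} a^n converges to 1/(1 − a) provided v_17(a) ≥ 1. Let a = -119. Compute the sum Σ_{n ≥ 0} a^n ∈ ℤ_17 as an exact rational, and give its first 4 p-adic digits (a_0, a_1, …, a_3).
Σ a^n = 1/(1 − a) = 1/120;  first 4 digits = (1, 10, 14, 16)

v_17(a) = 1 ≥ 1, so the series converges in ℤ_17 to 1/(1 − a) = 1/(1 − (-119)) = 1/120. Expand this rational in ℤ_17: compute digits iteratively via d_i = x_i mod 17, x_{i+1} = (x_i − d_i)/17. The first 4 digits are (1, 10, 14, 16).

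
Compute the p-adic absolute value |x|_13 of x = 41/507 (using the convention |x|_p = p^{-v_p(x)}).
|41/507|_13 = 169

Step 1 — compute v_13(x) by factoring powers of 13 out of the numerator and denominator: v_13(41/507) = -2. Step 2 — apply |x|_p = p^{-v_p(x)} = 13^{2} = 169.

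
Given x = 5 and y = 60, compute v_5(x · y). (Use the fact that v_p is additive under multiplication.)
v_5(300) = 2

v_p(x) = 1 (factor: 5 = 5^1 · 1); v_p(y) = 1 (factor: 60 = 5^1 · 12). Additivity: v_p(xy) = v_p(x) + v_p(y) = 1 + 1 = 2. (Direct check: xy = 300 = 5^2 · (12).)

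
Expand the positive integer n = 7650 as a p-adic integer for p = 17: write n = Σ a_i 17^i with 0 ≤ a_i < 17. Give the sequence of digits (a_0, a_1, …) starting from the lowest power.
(a_0, a_1, …) = (0, 8, 9, 1)

Repeated division by 17 gives the digits low-to-high: 7650 = 8·17^1 + 9·17^2 + 1·17^3. Digit sequence: (0, 8, 9, 1).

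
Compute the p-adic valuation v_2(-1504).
v_2(-1504) = 5

v_2(n) is the largest exponent k such that 2^k divides n. Factor out: -1504 = -2^5 · 47. (Sign doesn't affect v_p.) So v_2(-1504) = 5.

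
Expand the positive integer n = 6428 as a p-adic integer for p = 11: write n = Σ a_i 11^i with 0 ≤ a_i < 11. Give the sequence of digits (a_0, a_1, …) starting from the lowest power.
(a_0, a_1, …) = (4, 1, 9, 4)

Repeated division by 11 gives the digits low-to-high: 6428 = 4 + 1·11^1 + 9·11^2 + 4·11^3. Digit sequence: (4, 1, 9, 4).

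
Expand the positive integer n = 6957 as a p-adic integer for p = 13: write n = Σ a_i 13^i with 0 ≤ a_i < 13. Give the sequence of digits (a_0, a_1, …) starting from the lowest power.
(a_0, a_1, …) = (2, 2, 2, 3)

Repeated division by 13 gives the digits low-to-high: 6957 = 2 + 2·13^1 + 2·13^2 + 3·13^3. Digit sequence: (2, 2, 2, 3).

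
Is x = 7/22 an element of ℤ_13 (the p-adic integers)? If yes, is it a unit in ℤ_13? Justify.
x ∈ ℤ_13^× (unit); v_13(x) = 0

ℤ_13 = {x ∈ ℚ_13 : v_13(x) ≥ 0} and ℤ_13^× = {x ∈ ℤ_13 : v_13(x) = 0}. Here v_13(7/22) = v_13(num) − v_13(den) = 0; compare against these criteria.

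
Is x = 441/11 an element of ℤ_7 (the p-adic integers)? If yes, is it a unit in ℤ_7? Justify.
x ∈ ℤ_7 but not a unit; v_7(x) = 2 > 0

ℤ_7 = {x ∈ ℚ_7 : v_7(x) ≥ 0} and ℤ_7^× = {x ∈ ℤ_7 : v_7(x) = 0}. Here v_7(441/11) = v_7(num) − v_7(den) = 2; compare against these criteria.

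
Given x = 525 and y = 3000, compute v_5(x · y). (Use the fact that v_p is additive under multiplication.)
v_5(1575000) = 5

v_p(x) = 2 (factor: 525 = 5^2 · 21); v_p(y) = 3 (factor: 3000 = 5^3 · 24). Additivity: v_p(xy) = v_p(x) + v_p(y) = 2 + 3 = 5. (Direct check: xy = 1575000 = 5^5 · (504).)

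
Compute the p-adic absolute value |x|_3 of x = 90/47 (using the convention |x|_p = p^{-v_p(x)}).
|90/47|_3 = 1/9

Step 1 — compute v_3(x) by factoring powers of 3 out of the numerator and denominator: v_3(90/47) = 2. Step 2 — apply |x|_p = p^{-v_p(x)} = 3^{-2} = 1/9.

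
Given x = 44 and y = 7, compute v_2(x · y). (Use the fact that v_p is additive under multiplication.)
v_2(308) = 2

v_p(x) = 2 (factor: 44 = 2^2 · 11); v_p(y) = 0 (factor: 7 = 2^0 · 7). Additivity: v_p(xy) = v_p(x) + v_p(y) = 2 + 0 = 2. (Direct check: xy = 308 = 2^2 · (77).)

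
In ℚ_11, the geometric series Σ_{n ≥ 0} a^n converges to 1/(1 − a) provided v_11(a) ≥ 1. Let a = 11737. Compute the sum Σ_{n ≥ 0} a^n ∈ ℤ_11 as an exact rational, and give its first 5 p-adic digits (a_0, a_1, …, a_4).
Σ a^n = 1/(1 − a) = -1/11736;  first 5 digits = (1, 0, 9, 8, 4)

v_11(a) = 2 ≥ 1, so the series converges in ℤ_11 to 1/(1 − a) = 1/(1 − 11737) = -1/11736. Expand this rational in ℤ_11: compute digits iteratively via d_i = x_i mod 11, x_{i+1} = (x_i − d_i)/11. The first 5 digits are (1, 0, 9, 8, 4).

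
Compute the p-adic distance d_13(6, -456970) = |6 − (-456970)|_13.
d_13(6, -456970) = 1/28561

Step 1 — x − y = 6 − (-456970) = 456976. Step 2 — v_13(456976) = 4 (factor: 456976 = (13^4 · 16); the sign does not affect v_p). Step 3 — |x − y|_13 = 13^{-4} = 1/28561.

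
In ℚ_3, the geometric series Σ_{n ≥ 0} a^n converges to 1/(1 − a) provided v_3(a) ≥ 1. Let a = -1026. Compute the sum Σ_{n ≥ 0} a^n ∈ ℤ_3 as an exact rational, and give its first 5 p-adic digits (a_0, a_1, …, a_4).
Σ a^n = 1/(1 − a) = 1/1027;  first 5 digits = (1, 0, 0, 1, 2)

v_3(a) = 3 ≥ 1, so the series converges in ℤ_3 to 1/(1 − a) = 1/(1 − (-1026)) = 1/1027. Expand this rational in ℤ_3: compute digits iteratively via d_i = x_i mod 3, x_{i+1} = (x_i − d_i)/3. The first 5 digits are (1, 0, 0, 1, 2).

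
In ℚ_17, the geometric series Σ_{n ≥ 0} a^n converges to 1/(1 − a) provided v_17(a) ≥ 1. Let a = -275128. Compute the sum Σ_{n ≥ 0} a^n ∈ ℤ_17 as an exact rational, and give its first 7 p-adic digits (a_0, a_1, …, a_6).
Σ a^n = 1/(1 − a) = 1/275129;  first 7 digits = (1, 0, 0, 12, 13, 16, 7)

v_17(a) = 3 ≥ 1, so the series converges in ℤ_17 to 1/(1 − a) = 1/(1 − (-275128)) = 1/275129. Expand this rational in ℤ_17: compute digits iteratively via d_i = x_i mod 17, x_{i+1} = (x_i − d_i)/17. The first 7 digits are (1, 0, 0, 12, 13, 16, 7).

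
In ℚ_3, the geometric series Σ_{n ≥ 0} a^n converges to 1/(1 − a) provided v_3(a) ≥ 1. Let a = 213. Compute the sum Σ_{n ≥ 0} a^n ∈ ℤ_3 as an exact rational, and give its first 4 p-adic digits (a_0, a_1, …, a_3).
Σ a^n = 1/(1 − a) = -1/212;  first 4 digits = (1, 2, 0, 1)

v_3(a) = 1 ≥ 1, so the series converges in ℤ_3 to 1/(1 − a) = 1/(1 − 213) = -1/212. Expand this rational in ℤ_3: compute digits iteratively via d_i = x_i mod 3, x_{i+1} = (x_i − d_i)/3. The first 4 digits are (1, 2, 0, 1).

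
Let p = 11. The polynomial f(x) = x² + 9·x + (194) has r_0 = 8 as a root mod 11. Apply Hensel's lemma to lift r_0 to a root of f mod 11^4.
r_3 = 13087 (mod 14641)

Hensel: r_{i+1} = r_i − f(r_i)·(f′(r_i))^{-1} mod 11^{i+2}, f′(x) = 2x + 9. Iterate:
  r_0 = 8 (mod 11)
  r_1 = 19 (mod 121)
  r_2 = 1108 (mod 1331)
  r_3 = 13087 (mod 14641)
Final: r = 13087 satisfies f(r) ≡ 0 mod 11^4.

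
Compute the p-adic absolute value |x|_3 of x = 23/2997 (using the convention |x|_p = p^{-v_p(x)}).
|23/2997|_3 = 81

Step 1 — compute v_3(x) by factoring powers of 3 out of the numerator and denominator: v_3(23/2997) = -4. Step 2 — apply |x|_p = p^{-v_p(x)} = 3^{4} = 81.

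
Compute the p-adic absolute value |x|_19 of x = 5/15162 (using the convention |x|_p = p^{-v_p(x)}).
|5/15162|_19 = 361

Step 1 — compute v_19(x) by factoring powers of 19 out of the numerator and denominator: v_19(5/15162) = -2. Step 2 — apply |x|_p = p^{-v_p(x)} = 19^{2} = 361.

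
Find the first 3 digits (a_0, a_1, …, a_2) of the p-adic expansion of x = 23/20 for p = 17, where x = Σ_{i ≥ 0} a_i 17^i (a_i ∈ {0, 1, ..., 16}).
(a_0, …, a_2) = (2, 11, 7)

v_17(23/20) = 0 (numerator and denominator both coprime to 17), so x ∈ ℤ_17^×. Compute digits iteratively via a_i = x_i mod 17, x_{i+1} = (x_i − a_i)/17, with x_0 = x:
  x_0 = 23/20;  a_0 = 2;  x_1 = (x_0 − 2)/17 = -1/20
  x_1 = -1/20;  a_1 = 11;  x_2 = (x_1 − 11)/17 = -13/20
  x_2 = -13/20;  a_2 = 7;  x_3 = (x_2 − 7)/17 = -9/20
Digits: (2, 11, 7).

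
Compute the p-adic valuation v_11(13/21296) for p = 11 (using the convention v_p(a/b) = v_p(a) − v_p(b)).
v_11(13/21296) = -3

Factor powers of 11 from the numerator and denominator of the reduced fraction: 13 = 11^0 · 13 and 21296 = 11^3 · 16. Apply v_p(a/b) = v_p(a) − v_p(b): v_11(13/21296) = 0 − 3 = -3.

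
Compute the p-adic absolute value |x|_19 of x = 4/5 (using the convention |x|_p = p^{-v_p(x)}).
|4/5|_19 = 1

Step 1 — compute v_19(x) by factoring powers of 19 out of the numerator and denominator: v_19(4/5) = 0. Step 2 — apply |x|_p = p^{-v_p(x)} = 19^{0} = 1.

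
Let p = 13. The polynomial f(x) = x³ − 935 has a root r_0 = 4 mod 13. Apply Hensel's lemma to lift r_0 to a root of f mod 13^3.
r_2 = 927 (mod 2197)

Hensel: r_{i+1} = r_i − f(r_i)/f′(r_i) mod 13^{i+2}, where f′(x) = 3x². Iterate:
  r_0 = 4 (mod 13)
  r_1 = 82 (mod 169)
  r_2 = 927 (mod 2197)
Final: r = 927 with f(r) ≡ 0 mod 13^3.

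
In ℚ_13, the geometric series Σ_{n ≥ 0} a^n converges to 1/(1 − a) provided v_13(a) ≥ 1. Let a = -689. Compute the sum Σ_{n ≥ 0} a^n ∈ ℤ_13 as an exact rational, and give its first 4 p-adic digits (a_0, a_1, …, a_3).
Σ a^n = 1/(1 − a) = 1/690;  first 4 digits = (1, 12, 9, 6)

v_13(a) = 1 ≥ 1, so the series converges in ℤ_13 to 1/(1 − a) = 1/(1 − (-689)) = 1/690. Expand this rational in ℤ_13: compute digits iteratively via d_i = x_i mod 13, x_{i+1} = (x_i − d_i)/13. The first 4 digits are (1, 12, 9, 6).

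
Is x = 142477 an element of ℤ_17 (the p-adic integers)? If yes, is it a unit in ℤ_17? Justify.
x ∈ ℤ_17 but not a unit; v_17(x) = 3 > 0

ℤ_17 = {x ∈ ℚ_17 : v_17(x) ≥ 0} and ℤ_17^× = {x ∈ ℤ_17 : v_17(x) = 0}. Here v_17(142477) = v_17(num) − v_17(den) = 3; compare against these criteria.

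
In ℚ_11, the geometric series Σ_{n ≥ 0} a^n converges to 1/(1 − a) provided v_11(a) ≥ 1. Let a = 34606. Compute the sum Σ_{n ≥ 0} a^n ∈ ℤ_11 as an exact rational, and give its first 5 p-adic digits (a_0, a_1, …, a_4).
Σ a^n = 1/(1 − a) = -1/34605;  first 5 digits = (1, 0, 0, 4, 2)

v_11(a) = 3 ≥ 1, so the series converges in ℤ_11 to 1/(1 − a) = 1/(1 − 34606) = -1/34605. Expand this rational in ℤ_11: compute digits iteratively via d_i = x_i mod 11, x_{i+1} = (x_i − d_i)/11. The first 5 digits are (1, 0, 0, 4, 2).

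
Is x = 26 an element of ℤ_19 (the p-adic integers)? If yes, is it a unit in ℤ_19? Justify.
x ∈ ℤ_19^× (unit); v_19(x) = 0

ℤ_19 = {x ∈ ℚ_19 : v_19(x) ≥ 0} and ℤ_19^× = {x ∈ ℤ_19 : v_19(x) = 0}. Here v_19(26) = v_19(num) − v_19(den) = 0; compare against these criteria.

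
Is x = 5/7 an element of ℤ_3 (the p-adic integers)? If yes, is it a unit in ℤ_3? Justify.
x ∈ ℤ_3^× (unit); v_3(x) = 0

ℤ_3 = {x ∈ ℚ_3 : v_3(x) ≥ 0} and ℤ_3^× = {x ∈ ℤ_3 : v_3(x) = 0}. Here v_3(5/7) = v_3(num) − v_3(den) = 0; compare against these criteria.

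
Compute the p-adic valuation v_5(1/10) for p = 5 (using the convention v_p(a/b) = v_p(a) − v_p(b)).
v_5(1/10) = -1

Factor powers of 5 from the numerator and denominator of the reduced fraction: 1 = 5^0 · 1 and 10 = 5^1 · 2. Apply v_p(a/b) = v_p(a) − v_p(b): v_5(1/10) = 0 − 1 = -1.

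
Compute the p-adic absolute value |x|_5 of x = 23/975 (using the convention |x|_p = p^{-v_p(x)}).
|23/975|_5 = 25

Step 1 — compute v_5(x) by factoring powers of 5 out of the numerator and denominator: v_5(23/975) = -2. Step 2 — apply |x|_p = p^{-v_p(x)} = 5^{2} = 25.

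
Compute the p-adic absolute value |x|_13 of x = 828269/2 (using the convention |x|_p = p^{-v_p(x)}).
|828269/2|_13 = 1/28561

Step 1 — compute v_13(x) by factoring powers of 13 out of the numerator and denominator: v_13(828269/2) = 4. Step 2 — apply |x|_p = p^{-v_p(x)} = 13^{-4} = 1/28561.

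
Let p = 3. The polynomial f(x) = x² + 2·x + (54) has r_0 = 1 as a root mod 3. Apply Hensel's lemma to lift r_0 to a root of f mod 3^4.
r_3 = 25 (mod 81)

Hensel: r_{i+1} = r_i − f(r_i)·(f′(r_i))^{-1} mod 3^{i+2}, f′(x) = 2x + 2. Iterate:
  r_0 = 1 (mod 3)
  r_1 = 7 (mod 9)
  r_2 = 25 (mod 27)
  r_3 = 25 (mod 81)
Final: r = 25 satisfies f(r) ≡ 0 mod 3^4.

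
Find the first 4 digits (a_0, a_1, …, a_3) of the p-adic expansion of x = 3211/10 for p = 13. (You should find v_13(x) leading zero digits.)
(a_0, …, a_3) = (0, 0, 11, 11)

v_13(3211/10) = 2, so a_0 = ... = a_1 = 0. Factor out: x = 13^2 · u with u = 19/10 a unit in ℤ_13. Expand u iteratively via a_{v+i} = u_i mod 13, u_{i+1} = (u_i − a_{v+i})/13:
  u_0 = 19/10;  a_2 = 11;  u_1 = (u_0 − 11)/13 = -7/10
  u_1 = -7/10;  a_3 = 11;  u_2 = (u_1 − 11)/13 = -9/10
Digits: (0, 0, 11, 11).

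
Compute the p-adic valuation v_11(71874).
v_11(71874) = 3

v_11(n) is the largest exponent k such that 11^k divides n. Factor out: 71874 = 11^3 · 54. (Sign doesn't affect v_p.) So v_11(71874) = 3.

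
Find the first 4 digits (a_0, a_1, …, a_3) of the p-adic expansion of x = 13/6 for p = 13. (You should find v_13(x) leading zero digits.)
(a_0, …, a_3) = (0, 11, 10, 10)

v_13(13/6) = 1, so a_0 = ... = a_0 = 0. Factor out: x = 13^1 · u with u = 1/6 a unit in ℤ_13. Expand u iteratively via a_{v+i} = u_i mod 13, u_{i+1} = (u_i − a_{v+i})/13:
  u_0 = 1/6;  a_1 = 11;  u_1 = (u_0 − 11)/13 = -5/6
  u_1 = -5/6;  a_2 = 10;  u_2 = (u_1 − 10)/13 = -5/6
  u_2 = -5/6;  a_3 = 10;  u_3 = (u_2 − 10)/13 = -5/6
Digits: (0, 11, 10, 10).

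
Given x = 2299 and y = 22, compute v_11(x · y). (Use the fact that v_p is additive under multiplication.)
v_11(50578) = 3

v_p(x) = 2 (factor: 2299 = 11^2 · 19); v_p(y) = 1 (factor: 22 = 11^1 · 2). Additivity: v_p(xy) = v_p(x) + v_p(y) = 2 + 1 = 3. (Direct check: xy = 50578 = 11^3 · (38).)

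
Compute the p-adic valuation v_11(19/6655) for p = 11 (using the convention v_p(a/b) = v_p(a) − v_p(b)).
v_11(19/6655) = -3

Factor powers of 11 from the numerator and denominator of the reduced fraction: 19 = 11^0 · 19 and 6655 = 11^3 · 5. Apply v_p(a/b) = v_p(a) − v_p(b): v_11(19/6655) = 0 − 3 = -3.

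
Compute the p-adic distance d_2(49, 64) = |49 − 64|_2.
d_2(49, 64) = 1

Step 1 — x − y = 49 − 64 = -15. Step 2 — v_2(-15) = 0 (factor: -15 = −(2^0 · 15); the sign does not affect v_p). Step 3 — |x − y|_2 = 2^{0} = 1.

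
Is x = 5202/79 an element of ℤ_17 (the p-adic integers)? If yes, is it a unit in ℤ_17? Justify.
x ∈ ℤ_17 but not a unit; v_17(x) = 2 > 0

ℤ_17 = {x ∈ ℚ_17 : v_17(x) ≥ 0} and ℤ_17^× = {x ∈ ℤ_17 : v_17(x) = 0}. Here v_17(5202/79) = v_17(num) − v_17(den) = 2; compare against these criteria.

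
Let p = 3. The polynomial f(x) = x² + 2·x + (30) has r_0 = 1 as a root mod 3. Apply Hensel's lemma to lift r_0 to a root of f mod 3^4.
r_3 = 31 (mod 81)

Hensel: r_{i+1} = r_i − f(r_i)·(f′(r_i))^{-1} mod 3^{i+2}, f′(x) = 2x + 2. Iterate:
  r_0 = 1 (mod 3)
  r_1 = 4 (mod 9)
  r_2 = 4 (mod 27)
  r_3 = 31 (mod 81)
Final: r = 31 satisfies f(r) ≡ 0 mod 3^4.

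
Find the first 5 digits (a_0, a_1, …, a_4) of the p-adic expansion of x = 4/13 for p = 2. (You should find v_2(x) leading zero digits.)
(a_0, …, a_4) = (0, 0, 1, 0, 1)

v_2(4/13) = 2, so a_0 = ... = a_1 = 0. Factor out: x = 2^2 · u with u = 1/13 a unit in ℤ_2. Expand u iteratively via a_{v+i} = u_i mod 2, u_{i+1} = (u_i − a_{v+i})/2:
  u_0 = 1/13;  a_2 = 1;  u_1 = (u_0 − 1)/2 = -6/13
  u_1 = -6/13;  a_3 = 0;  u_2 = (u_1 − 0)/2 = -3/13
  u_2 = -3/13;  a_4 = 1;  u_3 = (u_2 − 1)/2 = -8/13
Digits: (0, 0, 1, 0, 1).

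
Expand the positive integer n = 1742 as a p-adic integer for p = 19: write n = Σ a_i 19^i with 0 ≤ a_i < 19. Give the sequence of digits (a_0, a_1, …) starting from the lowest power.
(a_0, a_1, …) = (13, 15, 4)

Repeated division by 19 gives the digits low-to-high: 1742 = 13 + 15·19^1 + 4·19^2. Digit sequence: (13, 15, 4).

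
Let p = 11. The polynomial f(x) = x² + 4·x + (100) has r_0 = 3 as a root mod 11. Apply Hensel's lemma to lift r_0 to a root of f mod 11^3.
r_2 = 124 (mod 1331)

Hensel: r_{i+1} = r_i − f(r_i)·(f′(r_i))^{-1} mod 11^{i+2}, f′(x) = 2x + 4. Iterate:
  r_0 = 3 (mod 11)
  r_1 = 3 (mod 121)
  r_2 = 124 (mod 1331)
Final: r = 124 satisfies f(r) ≡ 0 mod 11^3.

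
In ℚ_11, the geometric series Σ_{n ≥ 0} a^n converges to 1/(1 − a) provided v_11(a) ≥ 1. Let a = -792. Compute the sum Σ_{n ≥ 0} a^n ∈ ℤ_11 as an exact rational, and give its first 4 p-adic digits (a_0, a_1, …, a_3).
Σ a^n = 1/(1 − a) = 1/793;  first 4 digits = (1, 5, 7, 1)

v_11(a) = 1 ≥ 1, so the series converges in ℤ_11 to 1/(1 − a) = 1/(1 − (-792)) = 1/793. Expand this rational in ℤ_11: compute digits iteratively via d_i = x_i mod 11, x_{i+1} = (x_i − d_i)/11. The first 4 digits are (1, 5, 7, 1).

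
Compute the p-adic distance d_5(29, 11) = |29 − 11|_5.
d_5(29, 11) = 1

Step 1 — x − y = 29 − 11 = 18. Step 2 — v_5(18) = 0 (factor: 18 = (5^0 · 18); the sign does not affect v_p). Step 3 — |x − y|_5 = 5^{0} = 1.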